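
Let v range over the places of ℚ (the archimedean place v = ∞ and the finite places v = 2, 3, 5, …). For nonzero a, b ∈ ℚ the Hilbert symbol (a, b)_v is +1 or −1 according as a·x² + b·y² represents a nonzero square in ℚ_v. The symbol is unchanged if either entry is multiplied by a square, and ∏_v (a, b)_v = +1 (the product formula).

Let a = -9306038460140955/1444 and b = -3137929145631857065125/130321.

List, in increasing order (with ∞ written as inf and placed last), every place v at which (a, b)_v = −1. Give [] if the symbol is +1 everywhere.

[7, inf]

Mod squares: a ≡ -155, b ≡ -23205. Check v ∈ {∞, 2, 3, 5, 7, 13, 17, 19, 29, 31}.
v=2: v_2(a)=-2, v_2(b)=0; units ≡ 5, 3 (mod 8); ε·ε+αω+βω = 0·1+-2·1+0·1 ≡ 0  ⇒  (a,b)_2 = +1.
v=29: a=29^2·(≡8), b=29^4·(≡20) mod 29; (8|29)=-1, (20|29)=+1; (−1)^{2·4·14}·(-1)^4·(+1)^2 = +1.
v=7: a=7^0·(≡3), b=7^3·(≡3) mod 7; (3|7)=-1, (3|7)=-1; (−1)^{0·3·3}·(-1)^3·(-1)^0 = -1.
v=∞: -155 < 0 and -23205 < 0  ⇒  (a,b)_∞ = -1.
v=19: a=19^-2·(≡7), b=19^-4·(≡14) mod 19; (7|19)=+1, (14|19)=-1; (−1)^{-2·-4·9}·(+1)^-4·(-1)^-2 = +1.
v=31: a=31^3·(≡23), b=31^4·(≡25) mod 31; (23|31)=-1, (25|31)=+1; (−1)^{3·4·15}·(-1)^4·(+1)^3 = +1.
v=13: a=13^4·(≡4), b=13^3·(≡9) mod 13; (4|13)=+1, (9|13)=+1; (−1)^{4·3·6}·(+1)^3·(+1)^4 = +1.
v=3: a=3^2·(≡1), b=3^1·(≡2) mod 3; (1|3)=+1, (2|3)=-1; (−1)^{2·1·1}·(+1)^1·(-1)^2 = +1.
v=5: a=5^1·(≡1), b=5^3·(≡4) mod 5; (1|5)=+1, (4|5)=+1; (−1)^{1·3·2}·(+1)^3·(+1)^1 = +1.
v=17: a=17^2·(≡4), b=17^1·(≡5) mod 17; (4|17)=+1, (5|17)=-1; (−1)^{2·1·8}·(+1)^1·(-1)^2 = +1.
|Ram(-155, -23205)| = 2, even; anisotropic at {7, ∞}.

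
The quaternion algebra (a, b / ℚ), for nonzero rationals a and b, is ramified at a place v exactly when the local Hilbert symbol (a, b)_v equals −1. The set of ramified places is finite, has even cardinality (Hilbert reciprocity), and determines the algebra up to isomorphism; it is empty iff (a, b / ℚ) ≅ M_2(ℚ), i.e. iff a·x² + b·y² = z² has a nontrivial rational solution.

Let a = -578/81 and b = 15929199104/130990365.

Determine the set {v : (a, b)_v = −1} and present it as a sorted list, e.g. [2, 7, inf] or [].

[5, 13]

Mod squares: a ≡ -2, b ≡ 4290. Check v ∈ {∞, 2, 3, 5, 7, 11, 13, 17}.
v=17: a=17^2·(≡9), b=17^2·(≡12) mod 17; (9|17)=+1, (12|17)=-1; (−1)^{2·2·8}·(+1)^2·(-1)^2 = +1.
v=3: a=3^-4·(≡1), b=3^-9·(≡2) mod 3; (1|3)=+1, (2|3)=-1; (−1)^{-4·-9·1}·(+1)^-9·(-1)^-4 = +1.
v=11: a=11^0·(≡4), b=11^-3·(≡3) mod 11; (4|11)=+1, (3|11)=+1; (−1)^{0·-3·5}·(+1)^-3·(+1)^0 = +1.
v=∞: -2 < 0 and 4290 > 0  ⇒  (a,b)_∞ = +1.
v=2: v_2(a)=1, v_2(b)=9; units ≡ 7, 1 (mod 8); ε·ε+αω+βω = 1·0+1·0+9·0 ≡ 0  ⇒  (a,b)_2 = +1.
v=13: a=13^0·(≡11), b=13^3·(≡6) mod 13; (11|13)=-1, (6|13)=-1; (−1)^{0·3·6}·(-1)^3·(-1)^0 = -1.
v=5: a=5^0·(≡2), b=5^-1·(≡3) mod 5; (2|5)=-1, (3|5)=-1; (−1)^{0·-1·2}·(-1)^-1·(-1)^0 = -1.
v=7: a=7^0·(≡6), b=7^2·(≡6) mod 7; (6|7)=-1, (6|7)=-1; (−1)^{0·2·3}·(-1)^2·(-1)^0 = +1.
Ram(-2, 4290) = {5, 13}; no ℚ_5-point on the conic.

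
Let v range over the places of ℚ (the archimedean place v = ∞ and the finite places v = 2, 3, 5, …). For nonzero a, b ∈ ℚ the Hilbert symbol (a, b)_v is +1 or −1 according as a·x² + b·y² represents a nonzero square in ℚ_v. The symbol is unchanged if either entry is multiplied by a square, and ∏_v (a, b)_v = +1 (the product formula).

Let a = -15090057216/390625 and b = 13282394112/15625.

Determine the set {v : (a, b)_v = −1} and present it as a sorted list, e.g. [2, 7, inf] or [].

[3, 41]

(a, b) ≡ (-1599, 533) mod (ℚ^×)²; places V = {2, 3, 5, 13, 41, ∞}.
(a,b)_5: α=-8, u≡4; β=-6, v≡2 (mod 5); (4|5)=+1, (2|5)=-1; sign (−1)^0·+1^-6·-1^-8 = +1.
(a,b)_∞: sgn(-1599)=−, sgn(533)=+, so +1.
(a,b)_41: α=1, u≡1; β=1, v≡38 (mod 41); (1|41)=+1, (38|41)=-1; sign (−1)^0·+1^1·-1^1 = -1.
(a,b)_3: α=3, u≡1; β=2, v≡2 (mod 3); (1|3)=+1, (2|3)=-1; sign (−1)^0·+1^2·-1^3 = -1.
(a,b)_2: α=20, β=14; u≡1, v≡5 (mod 8); ε(u)ε(v)=0·0, αω(v)=20·1, βω(u)=14·0; sum ≡ 0  ⇒  +1.
(a,b)_13: α=1, u≡8; β=3, v≡6 (mod 13); (8|13)=-1, (6|13)=-1; sign (−1)^0·-1^3·-1^1 = +1.
|Ram(-1599, 533)| = 2, even; anisotropic at {3, 41}.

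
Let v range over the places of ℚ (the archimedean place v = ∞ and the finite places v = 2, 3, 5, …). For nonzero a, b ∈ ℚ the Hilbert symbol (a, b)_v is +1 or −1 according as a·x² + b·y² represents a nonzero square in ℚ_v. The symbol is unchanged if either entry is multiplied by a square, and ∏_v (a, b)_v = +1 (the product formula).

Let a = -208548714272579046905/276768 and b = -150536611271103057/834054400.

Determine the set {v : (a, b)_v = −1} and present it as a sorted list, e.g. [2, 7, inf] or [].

(a, b) ≡ (-13090, -33) mod (ℚ^×)²; places V = {2, 3, 5, 7, 11, 13, 17, 19, 23, 31, ∞}.
(a,b)_11: α=7, u≡4; β=3, v≡2 (mod 11); (4|11)=+1, (2|11)=-1; sign (−1)^1·+1^3·-1^7 = +1.
(a,b)_19: α=0, u≡5; β=-4, v≡9 (mod 19); (5|19)=+1, (9|19)=+1; sign (−1)^0·+1^-4·+1^0 = +1.
(a,b)_∞: sgn(-13090)=−, sgn(-33)=−, so -1.
(a,b)_31: α=-2, u≡30; β=0, v≡12 (mod 31); (30|31)=-1, (12|31)=-1; sign (−1)^0·-1^0·-1^-2 = +1.
(a,b)_17: α=3, u≡6; β=2, v≡2 (mod 17); (6|17)=-1, (2|17)=+1; sign (−1)^0·-1^2·+1^3 = +1.
(a,b)_5: α=1, u≡3; β=-2, v≡3 (mod 5); (3|5)=-1, (3|5)=-1; sign (−1)^0·-1^-2·-1^1 = -1.
(a,b)_13: α=0, u≡3; β=2, v≡8 (mod 13); (3|13)=+1, (8|13)=-1; sign (−1)^0·+1^2·-1^0 = +1.
(a,b)_3: α=-2, u≡2; β=9, v≡1 (mod 3); (2|3)=-1, (1|3)=+1; sign (−1)^0·-1^9·+1^-2 = -1.
(a,b)_2: α=-5, β=-8; u≡7, v≡7 (mod 8); ε(u)ε(v)=1·1, αω(v)=-5·0, βω(u)=-8·0; sum ≡ 1  ⇒  -1.
(a,b)_23: α=2, u≡14; β=0, v≡6 (mod 23); (14|23)=-1, (6|23)=+1; sign (−1)^0·-1^0·+1^2 = +1.
(a,b)_7: α=7, u≡5; β=6, v≡4 (mod 7); (5|7)=-1, (4|7)=+1; sign (−1)^0·-1^6·+1^7 = +1.
(-13090, -33 / ℚ) ramifies at {2, 3, 5, ∞}: a division algebra.

[2, 3, 5, inf]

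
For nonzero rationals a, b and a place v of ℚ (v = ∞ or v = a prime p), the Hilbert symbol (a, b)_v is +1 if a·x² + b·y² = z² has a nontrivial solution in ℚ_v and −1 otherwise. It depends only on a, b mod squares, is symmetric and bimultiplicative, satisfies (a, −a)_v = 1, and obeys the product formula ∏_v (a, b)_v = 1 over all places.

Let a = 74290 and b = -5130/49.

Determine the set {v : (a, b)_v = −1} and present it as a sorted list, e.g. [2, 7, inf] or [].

[2, 5, 19, 23]

Mod squares: a ≡ 74290, b ≡ -570. Check v ∈ {∞, 2, 3, 5, 7, 17, 19, 23}.
v=2: v_2(a)=1, v_2(b)=1; units ≡ 1, 3 (mod 8); ε·ε+αω+βω = 0·1+1·1+1·0 ≡ 1  ⇒  (a,b)_2 = -1.
v=23: a=23^1·(≡10), b=23^0·(≡15) mod 23; (10|23)=-1, (15|23)=-1; (−1)^{1·0·11}·(-1)^0·(-1)^1 = -1.
v=7: a=7^0·(≡6), b=7^-2·(≡1) mod 7; (6|7)=-1, (1|7)=+1; (−1)^{0·-2·3}·(-1)^-2·(+1)^0 = +1.
v=5: a=5^1·(≡3), b=5^1·(≡1) mod 5; (3|5)=-1, (1|5)=+1; (−1)^{1·1·2}·(-1)^1·(+1)^1 = -1.
v=3: a=3^0·(≡1), b=3^3·(≡2) mod 3; (1|3)=+1, (2|3)=-1; (−1)^{0·3·1}·(+1)^3·(-1)^0 = +1.
v=19: a=19^1·(≡15), b=19^1·(≡10) mod 19; (15|19)=-1, (10|19)=-1; (−1)^{1·1·9}·(-1)^1·(-1)^1 = -1.
v=∞: 74290 > 0 and -570 < 0  ⇒  (a,b)_∞ = +1.
v=17: a=17^1·(≡1), b=17^0·(≡15) mod 17; (1|17)=+1, (15|17)=+1; (−1)^{1·0·8}·(+1)^0·(+1)^1 = +1.
Ram(74290, -570) = {2, 5, 19, 23}; no ℚ_2-point on the conic.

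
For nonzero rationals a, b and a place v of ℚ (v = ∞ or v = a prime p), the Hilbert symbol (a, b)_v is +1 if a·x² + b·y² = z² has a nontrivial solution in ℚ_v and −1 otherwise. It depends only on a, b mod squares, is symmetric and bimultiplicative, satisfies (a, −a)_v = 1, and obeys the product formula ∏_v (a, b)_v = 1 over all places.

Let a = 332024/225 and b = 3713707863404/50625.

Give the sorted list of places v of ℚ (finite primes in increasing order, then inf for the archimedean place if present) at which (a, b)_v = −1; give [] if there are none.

Mod squares: a ≡ 14, b ≡ 11. Check v ∈ {∞, 2, 3, 5, 7, 11}.
v=3: a=3^-2·(≡2), b=3^-4·(≡2) mod 3; (2|3)=-1, (2|3)=-1; (−1)^{-2·-4·1}·(-1)^-4·(-1)^-2 = +1.
v=5: a=5^-2·(≡1), b=5^-4·(≡4) mod 5; (1|5)=+1, (4|5)=+1; (−1)^{-2·-4·2}·(+1)^-4·(+1)^-2 = +1.
v=∞: 14 > 0 and 11 > 0  ⇒  (a,b)_∞ = +1.
v=7: a=7^3·(≡2), b=7^8·(≡1) mod 7; (2|7)=+1, (1|7)=+1; (−1)^{3·8·3}·(+1)^8·(+1)^3 = +1.
v=11: a=11^2·(≡1), b=11^5·(≡1) mod 11; (1|11)=+1, (1|11)=+1; (−1)^{2·5·5}·(+1)^5·(+1)^2 = +1.
v=2: v_2(a)=3, v_2(b)=2; units ≡ 7, 3 (mod 8); ε·ε+αω+βω = 1·1+3·1+2·0 ≡ 0  ⇒  (a,b)_2 = +1.
Ram(a, b) = ∅: the form 14·x² + 11·y² − z² is isotropic over every ℚ_v, so by Hasse–Minkowski it is isotropic over ℚ.

[]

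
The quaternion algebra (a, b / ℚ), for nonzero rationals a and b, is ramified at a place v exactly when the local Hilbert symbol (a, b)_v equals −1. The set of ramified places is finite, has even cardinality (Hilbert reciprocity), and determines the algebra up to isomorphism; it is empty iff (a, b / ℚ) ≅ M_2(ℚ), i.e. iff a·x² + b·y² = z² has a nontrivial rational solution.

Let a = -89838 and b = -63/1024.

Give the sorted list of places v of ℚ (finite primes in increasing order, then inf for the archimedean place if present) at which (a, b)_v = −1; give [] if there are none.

Mod squares: a ≡ -9982, b ≡ -7. Check v ∈ {∞, 2, 3, 7, 23, 31}.
v=∞: -9982 < 0 and -7 < 0  ⇒  (a,b)_∞ = -1.
v=3: a=3^2·(≡2), b=3^2·(≡2) mod 3; (2|3)=-1, (2|3)=-1; (−1)^{2·2·1}·(-1)^2·(-1)^2 = +1.
v=31: a=31^1·(≡16), b=31^0·(≡30) mod 31; (16|31)=+1, (30|31)=-1; (−1)^{1·0·15}·(+1)^0·(-1)^1 = -1.
v=2: v_2(a)=1, v_2(b)=-10; units ≡ 1, 1 (mod 8); ε·ε+αω+βω = 0·0+1·0+-10·0 ≡ 0  ⇒  (a,b)_2 = +1.
v=23: a=23^1·(≡4), b=23^0·(≡12) mod 23; (4|23)=+1, (12|23)=+1; (−1)^{1·0·11}·(+1)^0·(+1)^1 = +1.
v=7: a=7^1·(≡4), b=7^1·(≡6) mod 7; (4|7)=+1, (6|7)=-1; (−1)^{1·1·3}·(+1)^1·(-1)^1 = +1.
Ram(-9982, -7) = {31, ∞}; no ℚ_31-point on the conic.

[31, inf]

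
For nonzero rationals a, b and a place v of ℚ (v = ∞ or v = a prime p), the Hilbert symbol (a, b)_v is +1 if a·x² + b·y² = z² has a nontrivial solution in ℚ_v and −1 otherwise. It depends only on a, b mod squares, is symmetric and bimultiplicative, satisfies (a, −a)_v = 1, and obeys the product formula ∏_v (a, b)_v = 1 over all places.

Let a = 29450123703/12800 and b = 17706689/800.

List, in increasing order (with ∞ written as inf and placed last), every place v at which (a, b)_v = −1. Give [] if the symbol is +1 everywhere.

Mod squares: a ≡ 46046, b ≡ 2002. Check v ∈ {∞, 2, 3, 5, 7, 11, 13, 19, 23, 29}.
v=3: a=3^2·(≡2), b=3^0·(≡1) mod 3; (2|3)=-1, (1|3)=+1; (−1)^{2·0·1}·(-1)^0·(+1)^2 = +1.
v=7: a=7^1·(≡3), b=7^3·(≡6) mod 7; (3|7)=-1, (6|7)=-1; (−1)^{1·3·3}·(-1)^3·(-1)^1 = -1.
v=2: v_2(a)=-9, v_2(b)=-5; units ≡ 7, 1 (mod 8); ε·ε+αω+βω = 1·0+-9·0+-5·0 ≡ 0  ⇒  (a,b)_2 = +1.
v=23: a=23^1·(≡16), b=23^0·(≡9) mod 23; (16|23)=+1, (9|23)=+1; (−1)^{1·0·11}·(+1)^0·(+1)^1 = +1.
v=5: a=5^-2·(≡4), b=5^-2·(≡2) mod 5; (4|5)=+1, (2|5)=-1; (−1)^{-2·-2·2}·(+1)^-2·(-1)^-2 = +1.
v=29: a=29^2·(≡7), b=29^0·(≡23) mod 29; (7|29)=+1, (23|29)=+1; (−1)^{2·0·14}·(+1)^0·(+1)^2 = +1.
v=11: a=11^1·(≡8), b=11^1·(≡10) mod 11; (8|11)=-1, (10|11)=-1; (−1)^{1·1·5}·(-1)^1·(-1)^1 = -1.
v=19: a=19^0·(≡1), b=19^2·(≡5) mod 19; (1|19)=+1, (5|19)=+1; (−1)^{0·2·9}·(+1)^2·(+1)^0 = +1.
v=13: a=13^3·(≡6), b=13^1·(≡8) mod 13; (6|13)=-1, (8|13)=-1; (−1)^{3·1·6}·(-1)^1·(-1)^3 = +1.
v=∞: 46046 > 0 and 2002 > 0  ⇒  (a,b)_∞ = +1.
|Ram(46046, 2002)| = 2, even; anisotropic at {7, 11}.

[7, 11]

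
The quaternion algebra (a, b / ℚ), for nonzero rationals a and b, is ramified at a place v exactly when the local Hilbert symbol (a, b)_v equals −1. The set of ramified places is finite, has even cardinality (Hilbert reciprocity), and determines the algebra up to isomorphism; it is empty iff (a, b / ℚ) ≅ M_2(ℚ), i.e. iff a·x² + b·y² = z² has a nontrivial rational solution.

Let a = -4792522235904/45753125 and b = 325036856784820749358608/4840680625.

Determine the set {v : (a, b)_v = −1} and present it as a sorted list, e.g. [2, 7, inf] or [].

(a, b) ≡ (-2470, 29393) mod (ℚ^×)²; places V = {2, 3, 5, 7, 11, 13, 17, 19, 23, ∞}.
(a,b)_7: α=0, u≡2; β=1, v≡3 (mod 7); (2|7)=+1, (3|7)=-1; sign (−1)^0·+1^1·-1^0 = +1.
(a,b)_17: α=0, u≡6; β=1, v≡12 (mod 17); (6|17)=-1, (12|17)=-1; sign (−1)^0·-1^1·-1^0 = -1.
(a,b)_3: α=8, u≡2; β=22, v≡2 (mod 3); (2|3)=-1, (2|3)=-1; sign (−1)^0·-1^22·-1^8 = +1.
(a,b)_∞: sgn(-2470)=−, sgn(29393)=+, so +1.
(a,b)_2: α=13, β=4; u≡5, v≡1 (mod 8); ε(u)ε(v)=0·0, αω(v)=13·0, βω(u)=4·1; sum ≡ 0  ⇒  +1.
(a,b)_23: α=0, u≡17; β=-2, v≡5 (mod 23); (17|23)=-1, (5|23)=-1; sign (−1)^0·-1^-2·-1^0 = +1.
(a,b)_5: α=-5, u≡1; β=-4, v≡2 (mod 5); (1|5)=+1, (2|5)=-1; sign (−1)^0·+1^-4·-1^-5 = -1.
(a,b)_11: α=-4, u≡4; β=-4, v≡3 (mod 11); (4|11)=+1, (3|11)=+1; sign (−1)^0·+1^-4·+1^-4 = +1.
(a,b)_19: α=3, u≡8; β=5, v≡14 (mod 19); (8|19)=-1, (14|19)=-1; sign (−1)^1·-1^5·-1^3 = -1.
(a,b)_13: α=1, u≡6; β=3, v≡10 (mod 13); (6|13)=-1, (10|13)=+1; sign (−1)^0·-1^3·+1^1 = -1.
|Ram(-2470, 29393)| = 4, even; anisotropic at {5, 13, 17, 19}.

[5, 13, 17, 19]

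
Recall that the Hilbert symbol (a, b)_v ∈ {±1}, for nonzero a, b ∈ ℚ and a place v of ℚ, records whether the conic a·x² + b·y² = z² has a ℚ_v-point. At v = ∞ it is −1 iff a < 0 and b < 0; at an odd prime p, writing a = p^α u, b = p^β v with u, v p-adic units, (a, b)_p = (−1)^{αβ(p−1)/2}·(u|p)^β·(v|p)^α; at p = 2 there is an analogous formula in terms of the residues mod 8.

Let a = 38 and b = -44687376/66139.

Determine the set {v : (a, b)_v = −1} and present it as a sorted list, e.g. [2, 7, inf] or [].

(a, b) ≡ (38, -779) mod (ℚ^×)²; places V = {2, 3, 19, 29, 41, 59, ∞}.
(a,b)_19: α=1, u≡2; β=-1, v≡4 (mod 19); (2|19)=-1, (4|19)=+1; sign (−1)^1·-1^-1·+1^1 = +1.
(a,b)_59: α=0, u≡38; β=-2, v≡43 (mod 59); (38|59)=-1, (43|59)=-1; sign (−1)^0·-1^-2·-1^0 = +1.
(a,b)_29: α=0, u≡9; β=2, v≡24 (mod 29); (9|29)=+1, (24|29)=+1; sign (−1)^0·+1^2·+1^0 = +1.
(a,b)_41: α=0, u≡38; β=1, v≡15 (mod 41); (38|41)=-1, (15|41)=-1; sign (−1)^0·-1^1·-1^0 = -1.
(a,b)_∞: sgn(38)=+, sgn(-779)=−, so +1.
(a,b)_2: α=1, β=4; u≡3, v≡5 (mod 8); ε(u)ε(v)=1·0, αω(v)=1·1, βω(u)=4·1; sum ≡ 1  ⇒  -1.
(a,b)_3: α=0, u≡2; β=4, v≡1 (mod 3); (2|3)=-1, (1|3)=+1; sign (−1)^0·-1^4·+1^0 = +1.
|Ram(38, -779)| = 2, even; anisotropic at {2, 41}.

[2, 41]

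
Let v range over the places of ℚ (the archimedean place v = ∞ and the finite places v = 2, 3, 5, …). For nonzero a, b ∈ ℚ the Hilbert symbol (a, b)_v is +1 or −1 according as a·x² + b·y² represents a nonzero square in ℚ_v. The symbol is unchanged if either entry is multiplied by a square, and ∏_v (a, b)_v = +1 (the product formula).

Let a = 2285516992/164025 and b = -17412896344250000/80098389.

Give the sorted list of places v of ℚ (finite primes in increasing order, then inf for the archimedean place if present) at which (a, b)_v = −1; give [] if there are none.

[2, 7, 11, 17]

Mod squares: a ≡ 187, b ≡ -357. Check v ∈ {∞, 2, 3, 5, 7, 11, 17, 19, 23, 31}.
v=3: a=3^-8·(≡1), b=3^-5·(≡1) mod 3; (1|3)=+1, (1|3)=+1; (−1)^{-8·-5·1}·(+1)^-5·(+1)^-8 = +1.
v=19: a=19^2·(≡16), b=19^0·(≡9) mod 19; (16|19)=+1, (9|19)=+1; (−1)^{2·0·9}·(+1)^0·(+1)^2 = +1.
v=31: a=31^0·(≡20), b=31^-2·(≡12) mod 31; (20|31)=+1, (12|31)=-1; (−1)^{0·-2·15}·(+1)^-2·(-1)^0 = +1.
v=5: a=5^-2·(≡2), b=5^6·(≡2) mod 5; (2|5)=-1, (2|5)=-1; (−1)^{-2·6·2}·(-1)^6·(-1)^-2 = +1.
v=17: a=17^1·(≡10), b=17^1·(≡2) mod 17; (10|17)=-1, (2|17)=+1; (−1)^{1·1·8}·(-1)^1·(+1)^1 = -1.
v=11: a=11^1·(≡6), b=11^4·(≡6) mod 11; (6|11)=-1, (6|11)=-1; (−1)^{1·4·5}·(-1)^4·(-1)^1 = -1.
v=∞: 187 > 0 and -357 < 0  ⇒  (a,b)_∞ = +1.
v=7: a=7^0·(≡3), b=7^-3·(≡5) mod 7; (3|7)=-1, (5|7)=-1; (−1)^{0·-3·3}·(-1)^-3·(-1)^0 = -1.
v=2: v_2(a)=6, v_2(b)=4; units ≡ 3, 3 (mod 8); ε·ε+αω+βω = 1·1+6·1+4·1 ≡ 1  ⇒  (a,b)_2 = -1.
v=23: a=23^2·(≡3), b=23^4·(≡17) mod 23; (3|23)=+1, (17|23)=-1; (−1)^{2·4·11}·(+1)^4·(-1)^2 = +1.
Ram(187, -357) = {2, 7, 11, 17}; no ℚ_2-point on the conic.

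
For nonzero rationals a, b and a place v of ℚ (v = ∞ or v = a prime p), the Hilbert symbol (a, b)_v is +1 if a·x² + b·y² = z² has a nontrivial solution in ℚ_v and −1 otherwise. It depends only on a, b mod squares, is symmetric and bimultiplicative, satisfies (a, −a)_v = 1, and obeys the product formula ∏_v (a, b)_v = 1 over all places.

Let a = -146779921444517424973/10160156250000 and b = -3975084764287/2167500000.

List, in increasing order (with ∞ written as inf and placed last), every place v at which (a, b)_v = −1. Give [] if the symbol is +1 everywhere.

Mod squares: a ≡ -13, b ≡ -210. Check v ∈ {∞, 2, 3, 5, 7, 13, 17}.
v=2: v_2(a)=-4, v_2(b)=-5; units ≡ 3, 7 (mod 8); ε·ε+αω+βω = 1·1+-4·0+-5·1 ≡ 0  ⇒  (a,b)_2 = +1.
v=3: a=3^-2·(≡2), b=3^-1·(≡2) mod 3; (2|3)=-1, (2|3)=-1; (−1)^{-2·-1·1}·(-1)^-1·(-1)^-2 = -1.
v=17: a=17^-2·(≡8), b=17^-2·(≡10) mod 17; (8|17)=+1, (10|17)=-1; (−1)^{-2·-2·8}·(+1)^-2·(-1)^-2 = +1.
v=7: a=7^12·(≡1), b=7^7·(≡6) mod 7; (1|7)=+1, (6|7)=-1; (−1)^{12·7·3}·(+1)^7·(-1)^12 = +1.
v=13: a=13^9·(≡4), b=13^6·(≡11) mod 13; (4|13)=+1, (11|13)=-1; (−1)^{9·6·6}·(+1)^6·(-1)^9 = -1.
v=∞: -13 < 0 and -210 < 0  ⇒  (a,b)_∞ = -1.
v=5: a=5^-12·(≡2), b=5^-7·(≡2) mod 5; (2|5)=-1, (2|5)=-1; (−1)^{-12·-7·2}·(-1)^-7·(-1)^-12 = -1.
Ram(-13, -210) = {3, 5, 13, ∞}; no ℚ_3-point on the conic.

[3, 5, 13, inf]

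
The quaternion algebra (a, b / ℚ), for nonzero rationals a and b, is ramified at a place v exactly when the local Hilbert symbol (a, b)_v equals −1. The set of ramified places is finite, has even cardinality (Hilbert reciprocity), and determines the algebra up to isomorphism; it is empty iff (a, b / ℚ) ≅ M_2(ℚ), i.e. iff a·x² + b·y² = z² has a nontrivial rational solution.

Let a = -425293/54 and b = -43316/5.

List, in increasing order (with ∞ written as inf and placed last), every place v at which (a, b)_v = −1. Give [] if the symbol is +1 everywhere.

[3, 5, 11, 17, 23, inf]

(a, b) ≡ (-1518, -1105) mod (ℚ^×)²; places V = {2, 3, 5, 7, 11, 13, 17, 23, 41, ∞}.
(a,b)_3: α=-3, u≡1; β=0, v≡2 (mod 3); (1|3)=+1, (2|3)=-1; sign (−1)^0·+1^0·-1^-3 = -1.
(a,b)_41: α=2, u≡31; β=0, v≡37 (mod 41); (31|41)=+1, (37|41)=+1; sign (−1)^0·+1^0·+1^2 = +1.
(a,b)_13: α=0, u≡1; β=1, v≡7 (mod 13); (1|13)=+1, (7|13)=-1; sign (−1)^0·+1^1·-1^0 = +1.
(a,b)_∞: sgn(-1518)=−, sgn(-1105)=−, so -1.
(a,b)_17: α=0, u≡10; β=1, v≡14 (mod 17); (10|17)=-1, (14|17)=-1; sign (−1)^0·-1^1·-1^0 = -1.
(a,b)_11: α=1, u≡9; β=0, v≡7 (mod 11); (9|11)=+1, (7|11)=-1; sign (−1)^0·+1^0·-1^1 = -1.
(a,b)_23: α=1, u≡3; β=0, v≡17 (mod 23); (3|23)=+1, (17|23)=-1; sign (−1)^0·+1^0·-1^1 = -1.
(a,b)_5: α=0, u≡3; β=-1, v≡4 (mod 5); (3|5)=-1, (4|5)=+1; sign (−1)^0·-1^-1·+1^0 = -1.
(a,b)_7: α=0, u≡4; β=2, v≡1 (mod 7); (4|7)=+1, (1|7)=+1; sign (−1)^0·+1^2·+1^0 = +1.
(a,b)_2: α=-1, β=2; u≡1, v≡7 (mod 8); ε(u)ε(v)=0·1, αω(v)=-1·0, βω(u)=2·0; sum ≡ 0  ⇒  +1.
|Ram(-1518, -1105)| = 6, even; anisotropic at {3, 5, 11, 17, 23, ∞}.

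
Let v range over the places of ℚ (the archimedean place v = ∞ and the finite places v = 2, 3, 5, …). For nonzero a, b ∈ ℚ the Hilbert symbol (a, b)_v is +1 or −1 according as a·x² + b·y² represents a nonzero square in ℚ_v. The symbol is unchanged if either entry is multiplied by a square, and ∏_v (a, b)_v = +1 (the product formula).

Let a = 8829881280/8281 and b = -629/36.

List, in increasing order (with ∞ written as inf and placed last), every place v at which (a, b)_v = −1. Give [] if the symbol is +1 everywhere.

(a, b) ≡ (189255, -629) mod (ℚ^×)²; places V = {2, 3, 5, 7, 11, 13, 17, 31, 37, ∞}.
(a,b)_13: α=-2, u≡9; β=0, v≡6 (mod 13); (9|13)=+1, (6|13)=-1; sign (−1)^0·+1^0·-1^-2 = +1.
(a,b)_2: α=6, β=-2; u≡7, v≡3 (mod 8); ε(u)ε(v)=1·1, αω(v)=6·1, βω(u)=-2·0; sum ≡ 1  ⇒  -1.
(a,b)_17: α=0, u≡10; β=1, v≡7 (mod 17); (10|17)=-1, (7|17)=-1; sign (−1)^0·-1^1·-1^0 = -1.
(a,b)_3: α=7, u≡1; β=-2, v≡1 (mod 3); (1|3)=+1, (1|3)=+1; sign (−1)^0·+1^-2·+1^7 = +1.
(a,b)_5: α=1, u≡1; β=0, v≡1 (mod 5); (1|5)=+1, (1|5)=+1; sign (−1)^0·+1^0·+1^1 = +1.
(a,b)_37: α=1, u≡33; β=1, v≡17 (mod 37); (33|37)=+1, (17|37)=-1; sign (−1)^0·+1^1·-1^1 = -1.
(a,b)_11: α=1, u≡3; β=0, v≡3 (mod 11); (3|11)=+1, (3|11)=+1; sign (−1)^0·+1^0·+1^1 = +1.
(a,b)_31: α=1, u≡15; β=0, v≡23 (mod 31); (15|31)=-1, (23|31)=-1; sign (−1)^0·-1^0·-1^1 = -1.
(a,b)_∞: sgn(189255)=+, sgn(-629)=−, so +1.
(a,b)_7: α=-2, u≡3; β=0, v≡1 (mod 7); (3|7)=-1, (1|7)=+1; sign (−1)^0·-1^0·+1^-2 = +1.
(189255, -629 / ℚ) ramifies at {2, 17, 31, 37}: a division algebra.

[2, 17, 31, 37]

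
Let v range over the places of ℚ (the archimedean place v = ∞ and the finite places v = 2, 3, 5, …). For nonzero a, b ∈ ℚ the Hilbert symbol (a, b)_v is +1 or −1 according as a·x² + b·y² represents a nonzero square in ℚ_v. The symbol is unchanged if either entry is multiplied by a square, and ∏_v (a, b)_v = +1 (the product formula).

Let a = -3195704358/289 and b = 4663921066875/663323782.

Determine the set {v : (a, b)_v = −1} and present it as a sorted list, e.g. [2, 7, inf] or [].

[2, 11, 29, 43]

Mod squares: a ≡ -192038, b ≡ 4466. Check v ∈ {∞, 2, 3, 5, 7, 11, 17, 19, 29, 43, 47}.
v=17: a=17^-2·(≡12), b=17^-4·(≡14) mod 17; (12|17)=-1, (14|17)=-1; (−1)^{-2·-4·8}·(-1)^-4·(-1)^-2 = +1.
v=43: a=43^3·(≡17), b=43^2·(≡8) mod 43; (17|43)=+1, (8|43)=-1; (−1)^{3·2·21}·(+1)^2·(-1)^3 = -1.
v=5: a=5^0·(≡3), b=5^4·(≡1) mod 5; (3|5)=-1, (1|5)=+1; (−1)^{0·4·2}·(-1)^4·(+1)^0 = +1.
v=11: a=11^1·(≡8), b=11^-1·(≡6) mod 11; (8|11)=-1, (6|11)=-1; (−1)^{1·-1·5}·(-1)^-1·(-1)^1 = -1.
v=3: a=3^2·(≡1), b=3^2·(≡2) mod 3; (1|3)=+1, (2|3)=-1; (−1)^{2·2·1}·(+1)^2·(-1)^2 = +1.
v=∞: -192038 < 0 and 4466 > 0  ⇒  (a,b)_∞ = +1.
v=29: a=29^1·(≡8), b=29^1·(≡4) mod 29; (8|29)=-1, (4|29)=+1; (−1)^{1·1·14}·(-1)^1·(+1)^1 = -1.
v=7: a=7^1·(≡6), b=7^1·(≡1) mod 7; (6|7)=-1, (1|7)=+1; (−1)^{1·1·3}·(-1)^1·(+1)^1 = +1.
v=2: v_2(a)=1, v_2(b)=-1; units ≡ 5, 1 (mod 8); ε·ε+αω+βω = 0·0+1·0+-1·1 ≡ 1  ⇒  (a,b)_2 = -1.
v=47: a=47^0·(≡42), b=47^2·(≡14) mod 47; (42|47)=+1, (14|47)=+1; (−1)^{0·2·23}·(+1)^2·(+1)^0 = +1.
v=19: a=19^0·(≡18), b=19^-2·(≡1) mod 19; (18|19)=-1, (1|19)=+1; (−1)^{0·-2·9}·(-1)^-2·(+1)^0 = +1.
|Ram(-192038, 4466)| = 4, even; anisotropic at {2, 11, 29, 43}.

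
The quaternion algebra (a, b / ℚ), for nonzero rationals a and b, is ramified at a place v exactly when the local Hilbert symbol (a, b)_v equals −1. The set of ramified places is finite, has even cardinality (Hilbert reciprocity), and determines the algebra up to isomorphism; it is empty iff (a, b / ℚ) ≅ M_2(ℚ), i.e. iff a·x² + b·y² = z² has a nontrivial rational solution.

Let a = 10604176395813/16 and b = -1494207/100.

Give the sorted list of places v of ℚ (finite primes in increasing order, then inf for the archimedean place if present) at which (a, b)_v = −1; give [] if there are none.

[3, 7, 11, 53]

Mod squares: a ≡ 1081948413, b ≡ -18447. Check v ∈ {∞, 2, 3, 5, 7, 11, 13, 37, 43, 47, 53}.
v=7: a=7^1·(≡3), b=7^0·(≡3) mod 7; (3|7)=-1, (3|7)=-1; (−1)^{1·0·3}·(-1)^0·(-1)^1 = -1.
v=37: a=37^1·(≡7), b=37^0·(≡10) mod 37; (7|37)=+1, (10|37)=+1; (−1)^{1·0·18}·(+1)^0·(+1)^1 = +1.
v=3: a=3^5·(≡1), b=3^5·(≡1) mod 3; (1|3)=+1, (1|3)=+1; (−1)^{5·5·1}·(+1)^5·(+1)^5 = -1.
v=∞: 1081948413 > 0 and -18447 < 0  ⇒  (a,b)_∞ = +1.
v=2: v_2(a)=-4, v_2(b)=-2; units ≡ 5, 1 (mod 8); ε·ε+αω+βω = 0·0+-4·0+-2·1 ≡ 0  ⇒  (a,b)_2 = +1.
v=13: a=13^1·(≡6), b=13^1·(≡8) mod 13; (6|13)=-1, (8|13)=-1; (−1)^{1·1·6}·(-1)^1·(-1)^1 = +1.
v=43: a=43^1·(≡30), b=43^1·(≡15) mod 43; (30|43)=-1, (15|43)=+1; (−1)^{1·1·21}·(-1)^1·(+1)^1 = +1.
v=5: a=5^0·(≡3), b=5^-2·(≡2) mod 5; (3|5)=-1, (2|5)=-1; (−1)^{0·-2·2}·(-1)^-2·(-1)^0 = +1.
v=53: a=53^1·(≡12), b=53^0·(≡14) mod 53; (12|53)=-1, (14|53)=-1; (−1)^{1·0·26}·(-1)^0·(-1)^1 = -1.
v=47: a=47^1·(≡9), b=47^0·(≡42) mod 47; (9|47)=+1, (42|47)=+1; (−1)^{1·0·23}·(+1)^0·(+1)^1 = +1.
v=11: a=11^2·(≡10), b=11^1·(≡2) mod 11; (10|11)=-1, (2|11)=-1; (−1)^{2·1·5}·(-1)^1·(-1)^2 = -1.
(1081948413, -18447 / ℚ) ramifies at {3, 7, 11, 53}: a division algebra.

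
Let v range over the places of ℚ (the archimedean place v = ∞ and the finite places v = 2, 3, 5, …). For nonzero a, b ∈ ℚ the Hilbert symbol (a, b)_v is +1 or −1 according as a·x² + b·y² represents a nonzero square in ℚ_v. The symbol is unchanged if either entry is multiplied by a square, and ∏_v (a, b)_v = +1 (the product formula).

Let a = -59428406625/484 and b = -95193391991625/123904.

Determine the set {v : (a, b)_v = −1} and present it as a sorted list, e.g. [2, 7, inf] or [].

[2, 3, 17, 19, 31, inf]

Mod squares: a ≡ -465, b ≡ -50065. Check v ∈ {∞, 2, 3, 5, 7, 11, 17, 19, 31}.
v=17: a=17^2·(≡14), b=17^3·(≡15) mod 17; (14|17)=-1, (15|17)=+1; (−1)^{2·3·8}·(-1)^3·(+1)^2 = -1.
v=3: a=3^1·(≡1), b=3^6·(≡2) mod 3; (1|3)=+1, (2|3)=-1; (−1)^{1·6·1}·(+1)^6·(-1)^1 = -1.
v=19: a=19^2·(≡2), b=19^3·(≡4) mod 19; (2|19)=-1, (4|19)=+1; (−1)^{2·3·9}·(-1)^3·(+1)^2 = -1.
v=∞: -465 < 0 and -50065 < 0  ⇒  (a,b)_∞ = -1.
v=11: a=11^-2·(≡7), b=11^-2·(≡7) mod 11; (7|11)=-1, (7|11)=-1; (−1)^{-2·-2·5}·(-1)^-2·(-1)^-2 = +1.
v=5: a=5^3·(≡3), b=5^3·(≡3) mod 5; (3|5)=-1, (3|5)=-1; (−1)^{3·3·2}·(-1)^3·(-1)^3 = +1.
v=7: a=7^2·(≡2), b=7^0·(≡6) mod 7; (2|7)=+1, (6|7)=-1; (−1)^{2·0·3}·(+1)^0·(-1)^2 = +1.
v=31: a=31^1·(≡1), b=31^1·(≡20) mod 31; (1|31)=+1, (20|31)=+1; (−1)^{1·1·15}·(+1)^1·(+1)^1 = -1.
v=2: v_2(a)=-2, v_2(b)=-10; units ≡ 7, 7 (mod 8); ε·ε+αω+βω = 1·1+-2·0+-10·0 ≡ 1  ⇒  (a,b)_2 = -1.
Ram(-465, -50065) = {2, 3, 17, 19, 31, ∞}; no ℚ_2-point on the conic.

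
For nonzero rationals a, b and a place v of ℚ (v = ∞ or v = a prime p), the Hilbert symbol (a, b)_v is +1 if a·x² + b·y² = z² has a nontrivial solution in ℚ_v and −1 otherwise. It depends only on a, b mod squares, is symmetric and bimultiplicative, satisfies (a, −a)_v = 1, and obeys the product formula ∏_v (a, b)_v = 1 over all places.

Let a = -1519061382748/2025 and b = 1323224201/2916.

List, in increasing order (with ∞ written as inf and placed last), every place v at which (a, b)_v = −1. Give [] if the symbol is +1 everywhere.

[7, 41]

(a, b) ≡ (-7, 41) mod (ℚ^×)²; places V = {2, 3, 5, 7, 13, 19, 23, 41, ∞}.
(a,b)_7: α=1, u≡3; β=0, v≡3 (mod 7); (3|7)=-1, (3|7)=-1; sign (−1)^0·-1^0·-1^1 = -1.
(a,b)_13: α=2, u≡6; β=2, v≡6 (mod 13); (6|13)=-1, (6|13)=-1; sign (−1)^0·-1^2·-1^2 = +1.
(a,b)_23: α=2, u≡8; β=2, v≡13 (mod 23); (8|23)=+1, (13|23)=+1; sign (−1)^0·+1^2·+1^2 = +1.
(a,b)_∞: sgn(-7)=−, sgn(41)=+, so +1.
(a,b)_2: α=2, β=-2; u≡1, v≡1 (mod 8); ε(u)ε(v)=0·0, αω(v)=2·0, βω(u)=-2·0; sum ≡ 0  ⇒  +1.
(a,b)_5: α=-2, u≡2; β=0, v≡1 (mod 5); (2|5)=-1, (1|5)=+1; sign (−1)^0·-1^0·+1^-2 = +1.
(a,b)_41: α=2, u≡7; β=1, v≡32 (mod 41); (7|41)=-1, (32|41)=+1; sign (−1)^0·-1^1·+1^2 = -1.
(a,b)_3: α=-4, u≡2; β=-6, v≡2 (mod 3); (2|3)=-1, (2|3)=-1; sign (−1)^0·-1^-6·-1^-4 = +1.
(a,b)_19: α=2, u≡18; β=2, v≡2 (mod 19); (18|19)=-1, (2|19)=-1; sign (−1)^0·-1^2·-1^2 = +1.
(-7, 41 / ℚ) ramifies at {7, 41}: a division algebra.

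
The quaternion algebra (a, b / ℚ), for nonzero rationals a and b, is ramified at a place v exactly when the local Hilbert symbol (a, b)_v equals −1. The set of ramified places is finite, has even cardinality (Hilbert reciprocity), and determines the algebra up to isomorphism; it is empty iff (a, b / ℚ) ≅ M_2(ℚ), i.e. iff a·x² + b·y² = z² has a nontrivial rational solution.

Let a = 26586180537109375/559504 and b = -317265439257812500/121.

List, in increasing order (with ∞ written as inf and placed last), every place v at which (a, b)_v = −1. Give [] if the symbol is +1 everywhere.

(a, b) ≡ (7, -98605) mod (ℚ^×)²; places V = {2, 5, 7, 11, 13, 17, 37, 41, ∞}.
(a,b)_2: α=-4, β=2; u≡7, v≡3 (mod 8); ε(u)ε(v)=1·1, αω(v)=-4·1, βω(u)=2·0; sum ≡ 1  ⇒  -1.
(a,b)_37: α=2, u≡11; β=1, v≡27 (mod 37); (11|37)=+1, (27|37)=+1; sign (−1)^0·+1^1·+1^2 = +1.
(a,b)_∞: sgn(7)=+, sgn(-98605)=−, so +1.
(a,b)_17: α=-2, u≡11; β=0, v≡14 (mod 17); (11|17)=-1, (14|17)=-1; sign (−1)^0·-1^0·-1^-2 = +1.
(a,b)_13: α=2, u≡7; β=1, v≡6 (mod 13); (7|13)=-1, (6|13)=-1; sign (−1)^0·-1^1·-1^2 = -1.
(a,b)_5: α=10, u≡3; β=11, v≡4 (mod 5); (3|5)=-1, (4|5)=+1; sign (−1)^0·-1^11·+1^10 = -1.
(a,b)_7: α=1, u≡1; β=2, v≡2 (mod 7); (1|7)=+1, (2|7)=+1; sign (−1)^0·+1^2·+1^1 = +1.
(a,b)_41: α=2, u≡19; β=3, v≡19 (mod 41); (19|41)=-1, (19|41)=-1; sign (−1)^0·-1^3·-1^2 = -1.
(a,b)_11: α=-2, u≡7; β=-2, v≡7 (mod 11); (7|11)=-1, (7|11)=-1; sign (−1)^0·-1^-2·-1^-2 = +1.
Ram(7, -98605) = {2, 5, 13, 41}; no ℚ_2-point on the conic.

[2, 5, 13, 41]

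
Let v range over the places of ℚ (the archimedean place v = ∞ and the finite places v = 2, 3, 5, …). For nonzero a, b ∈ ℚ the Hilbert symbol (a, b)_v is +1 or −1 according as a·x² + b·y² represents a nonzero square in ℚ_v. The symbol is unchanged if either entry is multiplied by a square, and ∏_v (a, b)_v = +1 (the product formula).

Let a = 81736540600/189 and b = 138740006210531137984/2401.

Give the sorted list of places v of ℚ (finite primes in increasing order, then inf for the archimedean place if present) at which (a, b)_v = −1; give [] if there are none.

[2, 7, 13, 29]

Mod squares: a ≡ 490854, b ≡ 31. Check v ∈ {∞, 2, 3, 5, 7, 11, 13, 17, 29, 31}.
v=11: a=11^2·(≡4), b=11^6·(≡1) mod 11; (4|11)=+1, (1|11)=+1; (−1)^{2·6·5}·(+1)^6·(+1)^2 = +1.
v=17: a=17^2·(≡2), b=17^2·(≡6) mod 17; (2|17)=+1, (6|17)=-1; (−1)^{2·2·8}·(+1)^2·(-1)^2 = +1.
v=29: a=29^1·(≡26), b=29^2·(≡17) mod 29; (26|29)=-1, (17|29)=-1; (−1)^{1·2·14}·(-1)^2·(-1)^1 = -1.
v=∞: 490854 > 0 and 31 > 0  ⇒  (a,b)_∞ = +1.
v=7: a=7^-1·(≡6), b=7^-4·(≡5) mod 7; (6|7)=-1, (5|7)=-1; (−1)^{-1·-4·3}·(-1)^-4·(-1)^-1 = -1.
v=3: a=3^-3·(≡1), b=3^0·(≡1) mod 3; (1|3)=+1, (1|3)=+1; (−1)^{-3·0·1}·(+1)^0·(+1)^-3 = +1.
v=31: a=31^1·(≡13), b=31^3·(≡10) mod 31; (13|31)=-1, (10|31)=+1; (−1)^{1·3·15}·(-1)^3·(+1)^1 = +1.
v=13: a=13^1·(≡6), b=13^2·(≡11) mod 13; (6|13)=-1, (11|13)=-1; (−1)^{1·2·6}·(-1)^2·(-1)^1 = -1.
v=5: a=5^2·(≡1), b=5^0·(≡4) mod 5; (1|5)=+1, (4|5)=+1; (−1)^{2·0·2}·(+1)^0·(+1)^2 = +1.
v=2: v_2(a)=3, v_2(b)=6; units ≡ 3, 7 (mod 8); ε·ε+αω+βω = 1·1+3·0+6·1 ≡ 1  ⇒  (a,b)_2 = -1.
Ram(490854, 31) = {2, 7, 13, 29}; no ℚ_2-point on the conic.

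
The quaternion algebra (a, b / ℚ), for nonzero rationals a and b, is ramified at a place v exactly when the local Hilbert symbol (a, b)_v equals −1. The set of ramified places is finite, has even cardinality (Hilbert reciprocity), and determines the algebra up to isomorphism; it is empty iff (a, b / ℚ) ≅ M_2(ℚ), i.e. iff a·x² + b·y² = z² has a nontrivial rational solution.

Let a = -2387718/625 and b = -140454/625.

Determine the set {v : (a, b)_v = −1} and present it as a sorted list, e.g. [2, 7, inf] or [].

(a, b) ≡ (-102, -6) mod (ℚ^×)²; places V = {2, 3, 5, 17, ∞}.
(a,b)_∞: sgn(-102)=−, sgn(-6)=−, so -1.
(a,b)_3: α=5, u≡2; β=5, v≡1 (mod 3); (2|3)=-1, (1|3)=+1; sign (−1)^1·-1^5·+1^5 = +1.
(a,b)_17: α=3, u≡11; β=2, v≡11 (mod 17); (11|17)=-1, (11|17)=-1; sign (−1)^0·-1^2·-1^3 = -1.
(a,b)_2: α=1, β=1; u≡5, v≡5 (mod 8); ε(u)ε(v)=0·0, αω(v)=1·1, βω(u)=1·1; sum ≡ 0  ⇒  +1.
(a,b)_5: α=-4, u≡2; β=-4, v≡1 (mod 5); (2|5)=-1, (1|5)=+1; sign (−1)^0·-1^-4·+1^-4 = +1.
Ram(-102, -6) = {17, ∞}; no ℚ_17-point on the conic.

[17, inf]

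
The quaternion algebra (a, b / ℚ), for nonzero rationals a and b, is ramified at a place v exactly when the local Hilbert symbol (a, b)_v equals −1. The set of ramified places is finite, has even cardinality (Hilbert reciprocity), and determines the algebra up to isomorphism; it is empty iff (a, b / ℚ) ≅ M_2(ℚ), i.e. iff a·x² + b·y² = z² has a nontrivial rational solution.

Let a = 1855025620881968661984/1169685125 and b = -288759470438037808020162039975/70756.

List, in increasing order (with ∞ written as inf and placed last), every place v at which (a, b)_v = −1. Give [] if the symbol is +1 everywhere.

[11, 13, 31, 37]

Mod squares: a ≡ 116870, b ≡ -153439. Check v ∈ {∞, 2, 3, 5, 7, 11, 13, 17, 19, 23, 29, 31, 37}.
v=2: v_2(a)=5, v_2(b)=-2; units ≡ 3, 1 (mod 8); ε·ε+αω+βω = 1·0+5·0+-2·1 ≡ 0  ⇒  (a,b)_2 = +1.
v=17: a=17^2·(≡14), b=17^2·(≡11) mod 17; (14|17)=-1, (11|17)=-1; (−1)^{2·2·8}·(-1)^2·(-1)^2 = +1.
v=19: a=19^-2·(≡1), b=19^-2·(≡6) mod 19; (1|19)=+1, (6|19)=+1; (−1)^{-2·-2·9}·(+1)^-2·(+1)^-2 = +1.
v=11: a=11^2·(≡8), b=11^3·(≡6) mod 11; (8|11)=-1, (6|11)=-1; (−1)^{2·3·5}·(-1)^3·(-1)^2 = -1.
v=29: a=29^3·(≡7), b=29^5·(≡1) mod 29; (7|29)=+1, (1|29)=+1; (−1)^{3·5·14}·(+1)^5·(+1)^3 = +1.
v=7: a=7^-2·(≡5), b=7^-2·(≡4) mod 7; (5|7)=-1, (4|7)=+1; (−1)^{-2·-2·3}·(-1)^-2·(+1)^-2 = +1.
v=37: a=37^2·(≡19), b=37^3·(≡3) mod 37; (19|37)=-1, (3|37)=+1; (−1)^{2·3·18}·(-1)^3·(+1)^2 = -1.
v=13: a=13^3·(≡8), b=13^5·(≡12) mod 13; (8|13)=-1, (12|13)=+1; (−1)^{3·5·6}·(-1)^5·(+1)^3 = -1.
v=23: a=23^-2·(≡21), b=23^0·(≡15) mod 23; (21|23)=-1, (15|23)=-1; (−1)^{-2·0·11}·(-1)^0·(-1)^-2 = +1.
v=∞: 116870 > 0 and -153439 < 0  ⇒  (a,b)_∞ = +1.
v=31: a=31^1·(≡7), b=31^2·(≡6) mod 31; (7|31)=+1, (6|31)=-1; (−1)^{1·2·15}·(+1)^2·(-1)^1 = -1.
v=3: a=3^6·(≡2), b=3^4·(≡2) mod 3; (2|3)=-1, (2|3)=-1; (−1)^{6·4·1}·(-1)^4·(-1)^6 = +1.
v=5: a=5^-3·(≡4), b=5^2·(≡1) mod 5; (4|5)=+1, (1|5)=+1; (−1)^{-3·2·2}·(+1)^2·(+1)^-3 = +1.
|Ram(116870, -153439)| = 4, even; anisotropic at {11, 13, 31, 37}.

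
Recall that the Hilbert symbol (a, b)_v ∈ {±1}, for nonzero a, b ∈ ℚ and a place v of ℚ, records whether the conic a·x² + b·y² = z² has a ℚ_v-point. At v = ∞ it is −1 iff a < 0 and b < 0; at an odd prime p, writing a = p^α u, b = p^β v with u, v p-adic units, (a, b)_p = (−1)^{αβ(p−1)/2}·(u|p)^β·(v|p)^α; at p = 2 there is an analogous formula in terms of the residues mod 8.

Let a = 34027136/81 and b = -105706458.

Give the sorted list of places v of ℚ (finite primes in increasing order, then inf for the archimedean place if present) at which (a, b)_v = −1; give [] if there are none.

Mod squares: a ≡ 26, b ≡ -858. Check v ∈ {∞, 2, 3, 11, 13}.
v=2: v_2(a)=7, v_2(b)=1; units ≡ 5, 3 (mod 8); ε·ε+αω+βω = 0·1+7·1+1·1 ≡ 0  ⇒  (a,b)_2 = +1.
v=3: a=3^-4·(≡2), b=3^7·(≡2) mod 3; (2|3)=-1, (2|3)=-1; (−1)^{-4·7·1}·(-1)^7·(-1)^-4 = -1.
v=∞: 26 > 0 and -858 < 0  ⇒  (a,b)_∞ = +1.
v=13: a=13^3·(≡6), b=13^3·(≡12) mod 13; (6|13)=-1, (12|13)=+1; (−1)^{3·3·6}·(-1)^3·(+1)^3 = -1.
v=11: a=11^2·(≡3), b=11^1·(≡10) mod 11; (3|11)=+1, (10|11)=-1; (−1)^{2·1·5}·(+1)^1·(-1)^2 = +1.
Ram(26, -858) = {3, 13}; no ℚ_3-point on the conic.

[3, 13]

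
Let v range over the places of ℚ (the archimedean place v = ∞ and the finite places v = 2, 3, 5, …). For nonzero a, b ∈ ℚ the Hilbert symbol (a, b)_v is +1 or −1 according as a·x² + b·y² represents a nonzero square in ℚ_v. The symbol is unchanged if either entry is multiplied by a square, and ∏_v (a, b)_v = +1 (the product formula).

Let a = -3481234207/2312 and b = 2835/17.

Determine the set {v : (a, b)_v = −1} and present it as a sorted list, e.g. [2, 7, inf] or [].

[2, 23]

(a, b) ≡ (-9614, 595) mod (ℚ^×)²; places V = {2, 3, 5, 7, 11, 17, 19, 23, 37, ∞}.
(a,b)_37: α=2, u≡8; β=0, v≡34 (mod 37); (8|37)=-1, (34|37)=+1; sign (−1)^0·-1^0·+1^2 = +1.
(a,b)_2: α=-3, β=0; u≡1, v≡3 (mod 8); ε(u)ε(v)=0·1, αω(v)=-3·1, βω(u)=0·0; sum ≡ 1  ⇒  -1.
(a,b)_7: α=0, u≡2; β=1, v≡2 (mod 7); (2|7)=+1, (2|7)=+1; sign (−1)^0·+1^1·+1^0 = +1.
(a,b)_23: α=3, u≡21; β=0, v≡22 (mod 23); (21|23)=-1, (22|23)=-1; sign (−1)^0·-1^0·-1^3 = -1.
(a,b)_5: α=0, u≡4; β=1, v≡1 (mod 5); (4|5)=+1, (1|5)=+1; sign (−1)^0·+1^1·+1^0 = +1.
(a,b)_3: α=0, u≡1; β=4, v≡1 (mod 3); (1|3)=+1, (1|3)=+1; sign (−1)^0·+1^4·+1^0 = +1.
(a,b)_∞: sgn(-9614)=−, sgn(595)=+, so +1.
(a,b)_19: α=1, u≡16; β=0, v≡17 (mod 19); (16|19)=+1, (17|19)=+1; sign (−1)^0·+1^0·+1^1 = +1.
(a,b)_17: α=-2, u≡9; β=-1, v≡13 (mod 17); (9|17)=+1, (13|17)=+1; sign (−1)^0·+1^-1·+1^-2 = +1.
(a,b)_11: α=1, u≡2; β=0, v≡5 (mod 11); (2|11)=-1, (5|11)=+1; sign (−1)^0·-1^0·+1^1 = +1.
(-9614, 595 / ℚ) ramifies at {2, 23}: a division algebra.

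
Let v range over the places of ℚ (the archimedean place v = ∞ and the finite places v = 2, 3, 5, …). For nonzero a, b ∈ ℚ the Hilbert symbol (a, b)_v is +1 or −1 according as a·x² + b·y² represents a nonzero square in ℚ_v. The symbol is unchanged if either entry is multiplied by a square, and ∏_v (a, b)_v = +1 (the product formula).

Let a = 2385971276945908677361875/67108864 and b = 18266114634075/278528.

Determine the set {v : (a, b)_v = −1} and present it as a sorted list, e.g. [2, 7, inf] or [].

(a, b) ≡ (19, 2873731) mod (ℚ^×)²; places V = {2, 3, 5, 7, 11, 17, 19, 31, 41, ∞}.
(a,b)_41: α=2, u≡19; β=1, v≡26 (mod 41); (19|41)=-1, (26|41)=-1; sign (−1)^0·-1^1·-1^2 = -1.
(a,b)_11: α=6, u≡7; β=2, v≡9 (mod 11); (7|11)=-1, (9|11)=+1; sign (−1)^0·-1^2·+1^6 = +1.
(a,b)_7: α=4, u≡3; β=3, v≡4 (mod 7); (3|7)=-1, (4|7)=+1; sign (−1)^0·-1^3·+1^4 = -1.
(a,b)_2: α=-26, β=-14; u≡3, v≡3 (mod 8); ε(u)ε(v)=1·1, αω(v)=-26·1, βω(u)=-14·1; sum ≡ 1  ⇒  -1.
(a,b)_19: α=3, u≡9; β=1, v≡11 (mod 19); (9|19)=+1, (11|19)=+1; sign (−1)^1·+1^1·+1^3 = -1.
(a,b)_3: α=4, u≡1; β=6, v≡1 (mod 3); (1|3)=+1, (1|3)=+1; sign (−1)^0·+1^6·+1^4 = +1.
(a,b)_5: α=4, u≡1; β=2, v≡1 (mod 5); (1|5)=+1, (1|5)=+1; sign (−1)^0·+1^2·+1^4 = +1.
(a,b)_31: α=2, u≡5; β=1, v≡3 (mod 31); (5|31)=+1, (3|31)=-1; sign (−1)^0·+1^1·-1^2 = +1.
(a,b)_∞: sgn(19)=+, sgn(2873731)=+, so +1.
(a,b)_17: α=0, u≡13; β=-1, v≡12 (mod 17); (13|17)=+1, (12|17)=-1; sign (−1)^0·+1^-1·-1^0 = +1.
Ram(19, 2873731) = {2, 7, 19, 41}; no ℚ_2-point on the conic.

[2, 7, 19, 41]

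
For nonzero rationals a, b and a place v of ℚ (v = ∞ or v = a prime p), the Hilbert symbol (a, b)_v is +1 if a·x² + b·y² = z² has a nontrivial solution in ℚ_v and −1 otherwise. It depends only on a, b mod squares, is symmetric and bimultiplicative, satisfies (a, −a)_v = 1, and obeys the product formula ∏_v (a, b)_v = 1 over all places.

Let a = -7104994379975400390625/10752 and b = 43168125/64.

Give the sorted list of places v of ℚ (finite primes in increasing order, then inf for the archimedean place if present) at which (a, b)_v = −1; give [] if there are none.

(a, b) ≡ (-138138, 69069) mod (ℚ^×)²; places V = {2, 3, 5, 7, 11, 13, 23, ∞}.
(a,b)_13: α=5, u≡6; β=1, v≡4 (mod 13); (6|13)=-1, (4|13)=+1; sign (−1)^0·-1^1·+1^5 = -1.
(a,b)_5: α=10, u≡2; β=4, v≡1 (mod 5); (2|5)=-1, (1|5)=+1; sign (−1)^0·-1^4·+1^10 = +1.
(a,b)_23: α=3, u≡15; β=1, v≡8 (mod 23); (15|23)=-1, (8|23)=+1; sign (−1)^1·-1^1·+1^3 = +1.
(a,b)_∞: sgn(-138138)=−, sgn(69069)=+, so +1.
(a,b)_7: α=-1, u≡6; β=1, v≡1 (mod 7); (6|7)=-1, (1|7)=+1; sign (−1)^1·-1^1·+1^-1 = +1.
(a,b)_11: α=5, u≡9; β=1, v≡9 (mod 11); (9|11)=+1, (9|11)=+1; sign (−1)^1·+1^1·+1^5 = -1.
(a,b)_2: α=-9, β=-6; u≡3, v≡5 (mod 8); ε(u)ε(v)=1·0, αω(v)=-9·1, βω(u)=-6·1; sum ≡ 1  ⇒  -1.
(a,b)_3: α=-1, u≡1; β=1, v≡1 (mod 3); (1|3)=+1, (1|3)=+1; sign (−1)^1·+1^1·+1^-1 = -1.
|Ram(-138138, 69069)| = 4, even; anisotropic at {2, 3, 11, 13}.

[2, 3, 11, 13]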